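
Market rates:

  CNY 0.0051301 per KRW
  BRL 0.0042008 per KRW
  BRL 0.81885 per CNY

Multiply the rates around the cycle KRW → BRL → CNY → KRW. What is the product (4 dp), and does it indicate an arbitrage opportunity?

Around KRW → BRL → CNY → KRW: 1 × 0.0042008 ÷ 0.81885 ÷ 0.0051301 = 1.000004
Product ≈ 1 (deviation 0.000%, within rounding noise).

1.0000 (no arbitrage)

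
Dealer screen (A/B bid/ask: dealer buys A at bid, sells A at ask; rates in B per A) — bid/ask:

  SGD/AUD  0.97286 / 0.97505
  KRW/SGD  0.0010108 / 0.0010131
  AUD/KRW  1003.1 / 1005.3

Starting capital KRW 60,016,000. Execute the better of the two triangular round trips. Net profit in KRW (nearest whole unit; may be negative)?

Net profit: KRW 419,506

Best loop KRW → AUD → SGD → KRW:
KRW 60,016,000 ÷ 1005.3 (buy AUD at ask) = AUD 59,699.59
AUD 59,699.59 ÷ 0.97505 (buy SGD at ask) = SGD 61,227.21
SGD 61,227.21 ÷ 0.0010131 (buy KRW at ask) = KRW 60,435,506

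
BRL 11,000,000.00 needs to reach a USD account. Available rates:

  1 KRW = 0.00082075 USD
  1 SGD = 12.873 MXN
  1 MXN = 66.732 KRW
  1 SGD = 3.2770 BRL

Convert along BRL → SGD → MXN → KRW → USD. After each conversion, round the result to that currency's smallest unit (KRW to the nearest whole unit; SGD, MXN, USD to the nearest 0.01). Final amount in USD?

USD 2,366,688.20

BRL 11,000,000.00 ÷ 3.2770 = SGD 3,356,728.72
SGD 3,356,728.72 × 12.873 = MXN 43,211,168.81
MXN 43,211,168.81 × 66.732 = KRW 2,883,567,717
KRW 2,883,567,717 × 0.00082075 = USD 2,366,688.20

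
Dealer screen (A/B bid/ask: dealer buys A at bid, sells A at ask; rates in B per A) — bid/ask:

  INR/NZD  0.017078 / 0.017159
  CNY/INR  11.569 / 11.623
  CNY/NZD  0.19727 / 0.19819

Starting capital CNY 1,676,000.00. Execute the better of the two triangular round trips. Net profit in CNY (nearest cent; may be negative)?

Net result: CNY -5,197.54 (no profitable arbitrage after spreads)

Best loop CNY → INR → NZD → CNY:
CNY 1,676,000.00 × 11.569 (sell CNY at bid) = INR 19,389,644.00
INR 19,389,644.00 × 0.017078 (sell INR at bid) = NZD 331,136.34
NZD 331,136.34 ÷ 0.19819 (buy CNY at ask) = CNY 1,670,802.46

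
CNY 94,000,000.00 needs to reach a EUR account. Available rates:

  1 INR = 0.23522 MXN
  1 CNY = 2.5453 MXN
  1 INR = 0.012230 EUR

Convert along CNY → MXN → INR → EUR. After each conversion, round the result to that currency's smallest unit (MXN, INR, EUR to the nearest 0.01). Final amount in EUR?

CNY 94,000,000.00 × 2.5453 = MXN 239,258,200.00
MXN 239,258,200.00 ÷ 0.23522 = INR 1,017,167,757.84
INR 1,017,167,757.84 × 0.012230 = EUR 12,439,961.68

EUR 12,439,961.68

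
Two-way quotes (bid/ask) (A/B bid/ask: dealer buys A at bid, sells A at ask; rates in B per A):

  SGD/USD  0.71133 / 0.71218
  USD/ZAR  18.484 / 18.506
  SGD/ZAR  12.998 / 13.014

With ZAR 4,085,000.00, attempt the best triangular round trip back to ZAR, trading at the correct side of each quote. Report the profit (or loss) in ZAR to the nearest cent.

Net profit: ZAR 42,131.85

Best loop ZAR → SGD → USD → ZAR:
ZAR 4,085,000.00 ÷ 13.014 (buy SGD at ask) = SGD 313,892.73
SGD 313,892.73 × 0.71133 (sell SGD at bid) = USD 223,281.32
USD 223,281.32 × 18.484 (sell USD at bid) = ZAR 4,127,131.85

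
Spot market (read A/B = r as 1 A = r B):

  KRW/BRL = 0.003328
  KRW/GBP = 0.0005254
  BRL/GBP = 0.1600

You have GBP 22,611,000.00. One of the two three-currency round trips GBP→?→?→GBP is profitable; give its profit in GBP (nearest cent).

Profitable loop is GBP → KRW → BRL → GBP:
GBP 22,611,000.00 ÷ 0.0005254 = KRW 43,035,782,261
KRW 43,035,782,261 × 0.003328 = BRL 143,223,083.37
BRL 143,223,083.37 × 0.1600 = GBP 22,915,693.34
Profit = GBP 22,915,693.34 − GBP 22,611,000.00

Profit: GBP 304,693.34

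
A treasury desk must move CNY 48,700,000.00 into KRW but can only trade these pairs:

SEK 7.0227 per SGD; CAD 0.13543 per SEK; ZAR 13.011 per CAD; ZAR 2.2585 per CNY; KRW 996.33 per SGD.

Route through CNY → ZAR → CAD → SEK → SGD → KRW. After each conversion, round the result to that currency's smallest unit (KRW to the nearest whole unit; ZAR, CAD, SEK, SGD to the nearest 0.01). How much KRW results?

KRW 8,855,693,798

CNY 48,700,000.00 × 2.2585 = ZAR 109,988,950.00
ZAR 109,988,950.00 ÷ 13.011 = CAD 8,453,535.47
CAD 8,453,535.47 ÷ 0.13543 = SEK 62,419,962.12
SEK 62,419,962.12 ÷ 7.0227 = SGD 8,888,313.91
SGD 8,888,313.91 × 996.33 = KRW 8,855,693,798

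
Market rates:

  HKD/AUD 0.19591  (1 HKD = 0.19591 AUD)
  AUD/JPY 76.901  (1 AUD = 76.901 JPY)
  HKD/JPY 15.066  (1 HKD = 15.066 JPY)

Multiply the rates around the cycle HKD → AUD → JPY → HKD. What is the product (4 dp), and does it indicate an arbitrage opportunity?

1.0000 (no arbitrage)

Around HKD → AUD → JPY → HKD: 1 × 0.19591 × 76.901 ÷ 15.066 = 0.999978
Product ≈ 1 (deviation 0.002%, within rounding noise).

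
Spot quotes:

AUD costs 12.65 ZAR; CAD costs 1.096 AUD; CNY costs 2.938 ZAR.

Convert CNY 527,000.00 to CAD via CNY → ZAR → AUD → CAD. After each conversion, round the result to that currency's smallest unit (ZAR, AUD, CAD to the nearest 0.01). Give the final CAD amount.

CNY 527,000.00 × 2.938 = ZAR 1,548,326.00
ZAR 1,548,326.00 ÷ 12.65 = AUD 122,397.31
AUD 122,397.31 ÷ 1.096 = CAD 111,676.38

CAD 111,676.38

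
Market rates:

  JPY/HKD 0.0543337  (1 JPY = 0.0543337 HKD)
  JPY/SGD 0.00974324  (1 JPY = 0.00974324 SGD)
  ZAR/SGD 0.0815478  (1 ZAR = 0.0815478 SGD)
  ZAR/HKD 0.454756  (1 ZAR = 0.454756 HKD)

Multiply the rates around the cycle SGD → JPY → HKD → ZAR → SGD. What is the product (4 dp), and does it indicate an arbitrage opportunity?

Around SGD → JPY → HKD → ZAR → SGD: 1 ÷ 0.00974324 × 0.0543337 ÷ 0.454756 × 0.0815478 = 0.999999
Product ≈ 1 (deviation 0.000%, within rounding noise).

1.0000 (no arbitrage)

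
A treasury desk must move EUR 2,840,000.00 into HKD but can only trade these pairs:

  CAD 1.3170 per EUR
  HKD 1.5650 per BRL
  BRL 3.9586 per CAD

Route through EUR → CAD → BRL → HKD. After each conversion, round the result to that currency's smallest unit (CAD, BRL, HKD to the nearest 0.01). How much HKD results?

HKD 23,171,816.32

EUR 2,840,000.00 × 1.3170 = CAD 3,740,280.00
CAD 3,740,280.00 × 3.9586 = BRL 14,806,272.41
BRL 14,806,272.41 × 1.5650 = HKD 23,171,816.32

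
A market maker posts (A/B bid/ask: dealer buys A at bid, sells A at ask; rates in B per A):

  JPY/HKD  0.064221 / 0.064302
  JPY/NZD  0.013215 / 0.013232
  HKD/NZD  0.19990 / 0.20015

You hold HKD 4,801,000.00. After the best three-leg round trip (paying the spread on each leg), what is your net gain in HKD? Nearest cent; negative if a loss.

Net profit: HKD 128,680.78

Best loop HKD → JPY → NZD → HKD:
HKD 4,801,000.00 ÷ 0.064302 (buy JPY at ask) = JPY 74,663,308
JPY 74,663,308 × 0.013215 (sell JPY at bid) = NZD 986,675.61
NZD 986,675.61 ÷ 0.20015 (buy HKD at ask) = HKD 4,929,680.78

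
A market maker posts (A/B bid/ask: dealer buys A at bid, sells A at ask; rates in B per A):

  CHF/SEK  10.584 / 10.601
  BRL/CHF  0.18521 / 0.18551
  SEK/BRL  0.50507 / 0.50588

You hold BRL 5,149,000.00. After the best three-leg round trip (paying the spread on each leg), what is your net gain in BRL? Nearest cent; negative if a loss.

Net profit: BRL 26,606.17

Best loop BRL → SEK → CHF → BRL:
BRL 5,149,000.00 ÷ 0.50588 (buy SEK at ask) = SEK 10,178,303.15
SEK 10,178,303.15 ÷ 10.601 (buy CHF at ask) = CHF 960,126.70
CHF 960,126.70 ÷ 0.18551 (buy BRL at ask) = BRL 5,175,606.17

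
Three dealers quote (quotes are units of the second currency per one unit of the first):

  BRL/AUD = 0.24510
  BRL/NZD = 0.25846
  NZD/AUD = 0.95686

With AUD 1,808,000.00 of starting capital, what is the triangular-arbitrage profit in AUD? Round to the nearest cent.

Profit: AUD 16,302.51

Profitable loop is AUD → BRL → NZD → AUD:
AUD 1,808,000.00 ÷ 0.24510 = BRL 7,376,580.99
BRL 7,376,580.99 × 0.25846 = NZD 1,906,551.12
NZD 1,906,551.12 × 0.95686 = AUD 1,824,302.51
Profit = AUD 1,824,302.51 − AUD 1,808,000.00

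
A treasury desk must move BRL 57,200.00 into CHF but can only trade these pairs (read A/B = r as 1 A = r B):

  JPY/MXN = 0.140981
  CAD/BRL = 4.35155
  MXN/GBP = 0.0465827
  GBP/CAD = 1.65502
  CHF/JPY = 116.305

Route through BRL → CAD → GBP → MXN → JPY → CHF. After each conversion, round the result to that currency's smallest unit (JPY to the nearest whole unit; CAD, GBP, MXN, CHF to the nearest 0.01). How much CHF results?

BRL 57,200.00 ÷ 4.35155 = CAD 13,144.74
CAD 13,144.74 ÷ 1.65502 = GBP 7,942.35
GBP 7,942.35 ÷ 0.0465827 = MXN 170,499.99
MXN 170,499.99 ÷ 0.140981 = JPY 1,209,383
JPY 1,209,383 ÷ 116.305 = CHF 10,398.37

CHF 10,398.37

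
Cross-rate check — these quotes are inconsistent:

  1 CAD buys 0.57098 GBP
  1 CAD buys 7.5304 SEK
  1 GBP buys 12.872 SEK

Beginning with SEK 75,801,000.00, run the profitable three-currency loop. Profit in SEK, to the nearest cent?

Profit: SEK 1,864,126.40

Profitable loop is SEK → GBP → CAD → SEK:
SEK 75,801,000.00 ÷ 12.872 = GBP 5,888,828.46
GBP 5,888,828.46 ÷ 0.57098 = CAD 10,313,545.95
CAD 10,313,545.95 × 7.5304 = SEK 77,665,126.40
Profit = SEK 77,665,126.40 − SEK 75,801,000.00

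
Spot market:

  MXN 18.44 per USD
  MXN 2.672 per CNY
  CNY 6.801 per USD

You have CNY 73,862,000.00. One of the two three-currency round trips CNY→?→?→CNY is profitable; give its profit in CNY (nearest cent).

Profit: CNY 1,088,192.25

Profitable loop is CNY → USD → MXN → CNY:
CNY 73,862,000.00 ÷ 6.801 = USD 10,860,461.70
USD 10,860,461.70 × 18.44 = MXN 200,266,913.69
MXN 200,266,913.69 ÷ 2.672 = CNY 74,950,192.25
Profit = CNY 74,950,192.25 − CNY 73,862,000.00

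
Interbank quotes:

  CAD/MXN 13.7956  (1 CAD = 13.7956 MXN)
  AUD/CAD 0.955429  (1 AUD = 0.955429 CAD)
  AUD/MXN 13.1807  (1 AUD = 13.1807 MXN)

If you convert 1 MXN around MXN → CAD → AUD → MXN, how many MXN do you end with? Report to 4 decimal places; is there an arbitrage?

Around MXN → CAD → AUD → MXN: 1 ÷ 13.7956 ÷ 0.955429 × 13.1807 = 0.999999
Product ≈ 1 (deviation 0.000%, within rounding noise).

1.0000 (no arbitrage)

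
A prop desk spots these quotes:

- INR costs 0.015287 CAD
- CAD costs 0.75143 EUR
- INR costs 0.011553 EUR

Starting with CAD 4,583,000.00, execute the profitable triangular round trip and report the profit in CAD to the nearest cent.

Profitable loop is CAD → INR → EUR → CAD:
CAD 4,583,000.00 ÷ 0.015287 = INR 299,797,213.32
INR 299,797,213.32 × 0.011553 = EUR 3,463,557.21
EUR 3,463,557.21 ÷ 0.75143 = CAD 4,609,287.90
Profit = CAD 4,609,287.90 − CAD 4,583,000.00

Profit: CAD 26,287.90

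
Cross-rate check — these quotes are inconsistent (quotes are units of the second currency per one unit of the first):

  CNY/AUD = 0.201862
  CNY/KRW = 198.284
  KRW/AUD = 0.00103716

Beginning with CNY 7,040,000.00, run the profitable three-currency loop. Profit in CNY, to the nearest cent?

Profit: CNY 132,185.57

Profitable loop is CNY → KRW → AUD → CNY:
CNY 7,040,000.00 × 198.284 = KRW 1,395,919,360
KRW 1,395,919,360 × 0.00103716 = AUD 1,447,791.72
AUD 1,447,791.72 ÷ 0.201862 = CNY 7,172,185.57
Profit = CNY 7,172,185.57 − CNY 7,040,000.00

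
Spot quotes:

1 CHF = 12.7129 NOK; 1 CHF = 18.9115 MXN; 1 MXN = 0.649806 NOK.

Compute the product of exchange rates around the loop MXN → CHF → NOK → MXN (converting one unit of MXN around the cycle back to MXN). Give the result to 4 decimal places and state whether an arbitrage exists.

1.0345 (arbitrage exists)

Around MXN → CHF → NOK → MXN: 1 ÷ 18.9115 × 12.7129 ÷ 0.649806 = 1.034511
Product > 1; profitable direction is MXN → CHF → NOK → MXN.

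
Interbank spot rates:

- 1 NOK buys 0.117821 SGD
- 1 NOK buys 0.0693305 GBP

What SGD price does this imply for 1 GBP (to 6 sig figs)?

1 GBP ÷ 0.0693305 = 14.4237 NOK
14.4237 NOK × 0.117821 = 1.69941 SGD

GBP/SGD = 1.69941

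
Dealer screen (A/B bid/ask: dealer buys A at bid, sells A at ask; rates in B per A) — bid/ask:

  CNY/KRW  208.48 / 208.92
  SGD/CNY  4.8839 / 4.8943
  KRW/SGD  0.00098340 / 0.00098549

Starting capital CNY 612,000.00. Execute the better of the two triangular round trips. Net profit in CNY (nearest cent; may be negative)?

Best loop CNY → KRW → SGD → CNY:
CNY 612,000.00 × 208.48 (sell CNY at bid) = KRW 127,589,760
KRW 127,589,760 × 0.00098340 (sell KRW at bid) = SGD 125,471.77
SGD 125,471.77 × 4.8839 (sell SGD at bid) = CNY 612,791.58

Net profit: CNY 791.58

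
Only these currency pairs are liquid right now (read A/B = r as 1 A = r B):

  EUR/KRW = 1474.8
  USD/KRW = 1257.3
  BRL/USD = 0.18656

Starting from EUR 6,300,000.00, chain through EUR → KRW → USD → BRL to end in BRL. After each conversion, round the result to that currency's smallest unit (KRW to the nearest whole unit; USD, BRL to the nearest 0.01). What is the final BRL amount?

EUR 6,300,000.00 × 1474.8 = KRW 9,291,240,000
KRW 9,291,240,000 ÷ 1257.3 = USD 7,389,835.36
USD 7,389,835.36 ÷ 0.18656 = BRL 39,611,038.59

BRL 39,611,038.59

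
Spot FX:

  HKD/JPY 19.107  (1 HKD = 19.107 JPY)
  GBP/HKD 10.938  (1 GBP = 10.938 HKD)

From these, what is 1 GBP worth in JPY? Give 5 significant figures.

1 GBP × 10.938 = 10.938 HKD
10.938 HKD × 19.107 = 208.992 JPY

GBP/JPY = 208.99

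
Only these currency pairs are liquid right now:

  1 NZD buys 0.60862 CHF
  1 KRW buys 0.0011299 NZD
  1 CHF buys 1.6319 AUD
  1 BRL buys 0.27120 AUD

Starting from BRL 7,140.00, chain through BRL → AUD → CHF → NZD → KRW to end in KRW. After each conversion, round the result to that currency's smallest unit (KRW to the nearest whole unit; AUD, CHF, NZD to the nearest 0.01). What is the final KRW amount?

KRW 1,725,471

BRL 7,140.00 × 0.27120 = AUD 1,936.37
AUD 1,936.37 ÷ 1.6319 = CHF 1,186.57
CHF 1,186.57 ÷ 0.60862 = NZD 1,949.61
NZD 1,949.61 ÷ 0.0011299 = KRW 1,725,471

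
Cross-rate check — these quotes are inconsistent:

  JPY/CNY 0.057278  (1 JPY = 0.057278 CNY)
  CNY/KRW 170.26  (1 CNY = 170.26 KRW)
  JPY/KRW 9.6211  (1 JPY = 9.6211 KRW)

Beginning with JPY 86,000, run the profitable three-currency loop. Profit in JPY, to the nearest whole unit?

Profit: JPY 1,171

Profitable loop is JPY → CNY → KRW → JPY:
JPY 86,000 × 0.057278 = CNY 4,925.91
CNY 4,925.91 × 170.26 = KRW 838,685
KRW 838,685 ÷ 9.6211 = JPY 87,171
Profit = JPY 87,171 − JPY 86,000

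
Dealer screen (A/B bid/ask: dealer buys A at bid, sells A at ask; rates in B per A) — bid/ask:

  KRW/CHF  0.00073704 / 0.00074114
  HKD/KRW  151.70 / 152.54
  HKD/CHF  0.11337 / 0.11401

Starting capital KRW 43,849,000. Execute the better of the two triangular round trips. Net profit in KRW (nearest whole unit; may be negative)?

Best loop KRW → HKD → CHF → KRW:
KRW 43,849,000 ÷ 152.54 (buy HKD at ask) = HKD 287,459.03
HKD 287,459.03 × 0.11337 (sell HKD at bid) = CHF 32,589.23
CHF 32,589.23 ÷ 0.00074114 (buy KRW at ask) = KRW 43,971,760

Net profit: KRW 122,760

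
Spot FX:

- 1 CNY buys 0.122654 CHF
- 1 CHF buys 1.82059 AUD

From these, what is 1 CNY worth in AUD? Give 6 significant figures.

CNY/AUD = 0.223303

1 CNY × 0.122654 = 0.122654 CHF
0.122654 CHF × 1.82059 = 0.223303 AUD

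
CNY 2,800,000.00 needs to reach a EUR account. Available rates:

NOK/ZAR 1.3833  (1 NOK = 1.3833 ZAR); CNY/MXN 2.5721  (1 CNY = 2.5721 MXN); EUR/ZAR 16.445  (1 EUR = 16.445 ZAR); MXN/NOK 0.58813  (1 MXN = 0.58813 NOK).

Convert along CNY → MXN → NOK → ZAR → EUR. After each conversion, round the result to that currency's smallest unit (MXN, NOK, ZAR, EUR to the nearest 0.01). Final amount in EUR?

EUR 356,288.42

CNY 2,800,000.00 × 2.5721 = MXN 7,201,880.00
MXN 7,201,880.00 × 0.58813 = NOK 4,235,641.68
NOK 4,235,641.68 × 1.3833 = ZAR 5,859,163.14
ZAR 5,859,163.14 ÷ 16.445 = EUR 356,288.42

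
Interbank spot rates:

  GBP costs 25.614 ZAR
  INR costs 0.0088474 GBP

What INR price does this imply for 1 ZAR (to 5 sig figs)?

1 ZAR ÷ 25.614 = 0.0390411 GBP
0.0390411 GBP ÷ 0.0088474 = 4.41273 INR

ZAR/INR = 4.4127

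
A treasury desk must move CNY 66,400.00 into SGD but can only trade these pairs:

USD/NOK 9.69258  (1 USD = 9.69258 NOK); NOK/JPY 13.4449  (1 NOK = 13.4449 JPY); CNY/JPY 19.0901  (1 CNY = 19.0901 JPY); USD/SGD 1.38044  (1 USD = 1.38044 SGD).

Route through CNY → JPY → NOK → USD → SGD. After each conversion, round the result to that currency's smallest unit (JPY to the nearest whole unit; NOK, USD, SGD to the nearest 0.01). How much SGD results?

CNY 66,400.00 × 19.0901 = JPY 1,267,583
JPY 1,267,583 ÷ 13.4449 = NOK 94,279.84
NOK 94,279.84 ÷ 9.69258 = USD 9,727.01
USD 9,727.01 × 1.38044 = SGD 13,427.55

SGD 13,427.55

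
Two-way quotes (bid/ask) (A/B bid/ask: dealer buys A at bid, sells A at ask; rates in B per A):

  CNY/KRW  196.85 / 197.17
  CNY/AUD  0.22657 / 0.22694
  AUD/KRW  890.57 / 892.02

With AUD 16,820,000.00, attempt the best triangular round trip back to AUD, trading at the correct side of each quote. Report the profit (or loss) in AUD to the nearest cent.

Best loop AUD → KRW → CNY → AUD:
AUD 16,820,000.00 × 890.57 (sell AUD at bid) = KRW 14,979,387,400
KRW 14,979,387,400 ÷ 197.17 (buy CNY at ask) = CNY 75,971,939.95
CNY 75,971,939.95 × 0.22657 (sell CNY at bid) = AUD 17,212,962.43

Net profit: AUD 392,962.43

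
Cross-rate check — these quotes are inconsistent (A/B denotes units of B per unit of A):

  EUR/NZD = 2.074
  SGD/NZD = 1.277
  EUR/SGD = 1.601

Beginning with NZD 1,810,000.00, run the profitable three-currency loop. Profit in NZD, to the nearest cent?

Profit: NZD 26,137.07

Profitable loop is NZD → SGD → EUR → NZD:
NZD 1,810,000.00 ÷ 1.277 = SGD 1,417,384.49
SGD 1,417,384.49 ÷ 1.601 = EUR 885,311.99
EUR 885,311.99 × 2.074 = NZD 1,836,137.07
Profit = NZD 1,836,137.07 − NZD 1,810,000.00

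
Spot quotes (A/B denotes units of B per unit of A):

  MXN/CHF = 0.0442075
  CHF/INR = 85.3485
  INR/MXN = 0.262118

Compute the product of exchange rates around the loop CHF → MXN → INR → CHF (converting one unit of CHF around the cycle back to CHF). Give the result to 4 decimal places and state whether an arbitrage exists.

1.0111 (arbitrage exists)

Around CHF → MXN → INR → CHF: 1 ÷ 0.0442075 ÷ 0.262118 ÷ 85.3485 = 1.011140
Product > 1; profitable direction is CHF → MXN → INR → CHF.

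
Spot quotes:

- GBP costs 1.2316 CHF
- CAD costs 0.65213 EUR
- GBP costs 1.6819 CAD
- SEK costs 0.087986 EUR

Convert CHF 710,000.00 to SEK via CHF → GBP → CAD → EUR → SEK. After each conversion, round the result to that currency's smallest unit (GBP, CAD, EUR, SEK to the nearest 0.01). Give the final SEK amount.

CHF 710,000.00 ÷ 1.2316 = GBP 576,485.87
GBP 576,485.87 × 1.6819 = CAD 969,591.58
CAD 969,591.58 × 0.65213 = EUR 632,299.76
EUR 632,299.76 ÷ 0.087986 = SEK 7,186,367.83

SEK 7,186,367.83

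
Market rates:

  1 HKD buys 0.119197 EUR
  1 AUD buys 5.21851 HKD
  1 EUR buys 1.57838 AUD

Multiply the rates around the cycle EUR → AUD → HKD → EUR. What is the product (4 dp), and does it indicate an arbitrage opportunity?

0.9818 (arbitrage exists)

Around EUR → AUD → HKD → EUR: 1 × 1.57838 × 5.21851 × 0.119197 = 0.981801
Product < 1; profitable direction is EUR → HKD → AUD → EUR.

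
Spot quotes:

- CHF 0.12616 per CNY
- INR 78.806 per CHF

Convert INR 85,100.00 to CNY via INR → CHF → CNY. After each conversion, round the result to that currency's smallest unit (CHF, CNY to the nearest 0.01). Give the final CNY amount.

CNY 8,559.53

INR 85,100.00 ÷ 78.806 = CHF 1,079.87
CHF 1,079.87 ÷ 0.12616 = CNY 8,559.53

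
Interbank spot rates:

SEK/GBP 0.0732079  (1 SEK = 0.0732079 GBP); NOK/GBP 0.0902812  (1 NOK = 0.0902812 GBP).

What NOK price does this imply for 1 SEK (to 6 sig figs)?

1 SEK × 0.0732079 = 0.0732079 GBP
0.0732079 GBP ÷ 0.0902812 = 0.810888 NOK

SEK/NOK = 0.810888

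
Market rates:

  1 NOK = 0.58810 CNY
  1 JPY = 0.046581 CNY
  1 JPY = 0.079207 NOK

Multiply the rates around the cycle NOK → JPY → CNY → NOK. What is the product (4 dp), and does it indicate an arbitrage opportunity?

1.0000 (no arbitrage)

Around NOK → JPY → CNY → NOK: 1 ÷ 0.079207 × 0.046581 ÷ 0.58810 = 0.999986
Product ≈ 1 (deviation 0.001%, within rounding noise).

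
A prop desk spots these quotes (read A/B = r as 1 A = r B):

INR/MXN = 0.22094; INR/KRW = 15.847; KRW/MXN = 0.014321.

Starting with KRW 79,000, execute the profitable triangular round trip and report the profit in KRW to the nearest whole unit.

Profit: KRW 2,147

Profitable loop is KRW → MXN → INR → KRW:
KRW 79,000 × 0.014321 = MXN 1,131.36
MXN 1,131.36 ÷ 0.22094 = INR 5,120.66
INR 5,120.66 × 15.847 = KRW 81,147
Profit = KRW 81,147 − KRW 79,000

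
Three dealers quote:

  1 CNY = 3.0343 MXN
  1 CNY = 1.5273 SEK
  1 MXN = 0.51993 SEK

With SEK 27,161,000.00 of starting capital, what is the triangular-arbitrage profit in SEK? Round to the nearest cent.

Profitable loop is SEK → CNY → MXN → SEK:
SEK 27,161,000.00 ÷ 1.5273 = CNY 17,783,670.53
CNY 17,783,670.53 × 3.0343 = MXN 53,960,991.49
MXN 53,960,991.49 × 0.51993 = SEK 28,055,938.30
Profit = SEK 28,055,938.30 − SEK 27,161,000.00

Profit: SEK 894,938.30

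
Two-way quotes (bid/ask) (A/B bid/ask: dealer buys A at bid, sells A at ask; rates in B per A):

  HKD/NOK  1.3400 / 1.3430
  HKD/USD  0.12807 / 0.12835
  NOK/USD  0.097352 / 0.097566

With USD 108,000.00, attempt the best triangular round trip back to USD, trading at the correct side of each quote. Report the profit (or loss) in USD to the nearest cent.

Net profit: USD 1,768.46

Best loop USD → HKD → NOK → USD:
USD 108,000.00 ÷ 0.12835 (buy HKD at ask) = HKD 841,449.16
HKD 841,449.16 × 1.3400 (sell HKD at bid) = NOK 1,127,541.88
NOK 1,127,541.88 × 0.097352 (sell NOK at bid) = USD 109,768.46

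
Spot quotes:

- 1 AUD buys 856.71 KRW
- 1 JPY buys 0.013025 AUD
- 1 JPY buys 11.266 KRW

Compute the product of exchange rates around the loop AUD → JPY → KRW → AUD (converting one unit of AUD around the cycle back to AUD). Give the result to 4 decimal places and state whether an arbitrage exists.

1.0096 (arbitrage exists)

Around AUD → JPY → KRW → AUD: 1 ÷ 0.013025 × 11.266 ÷ 856.71 = 1.009621
Product > 1; profitable direction is AUD → JPY → KRW → AUD.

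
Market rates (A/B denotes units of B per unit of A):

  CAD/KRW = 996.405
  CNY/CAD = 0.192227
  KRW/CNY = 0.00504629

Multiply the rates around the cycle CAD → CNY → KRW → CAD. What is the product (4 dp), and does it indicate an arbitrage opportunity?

Around CAD → CNY → KRW → CAD: 1 ÷ 0.192227 ÷ 0.00504629 ÷ 996.405 = 1.034612
Product > 1; profitable direction is CAD → CNY → KRW → CAD.

1.0346 (arbitrage exists)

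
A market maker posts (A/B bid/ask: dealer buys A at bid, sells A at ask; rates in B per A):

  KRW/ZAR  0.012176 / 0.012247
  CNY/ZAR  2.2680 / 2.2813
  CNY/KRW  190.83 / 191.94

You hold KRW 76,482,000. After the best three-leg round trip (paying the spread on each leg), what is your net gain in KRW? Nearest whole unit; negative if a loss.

Net profit: KRW 1,416,326

Best loop KRW → ZAR → CNY → KRW:
KRW 76,482,000 × 0.012176 (sell KRW at bid) = ZAR 931,244.83
ZAR 931,244.83 ÷ 2.2813 (buy CNY at ask) = CNY 408,207.97
CNY 408,207.97 × 190.83 (sell CNY at bid) = KRW 77,898,326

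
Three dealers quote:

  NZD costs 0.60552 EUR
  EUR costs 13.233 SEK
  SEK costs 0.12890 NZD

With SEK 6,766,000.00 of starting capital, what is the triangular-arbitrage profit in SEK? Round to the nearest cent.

Profit: SEK 222,302.82

Profitable loop is SEK → NZD → EUR → SEK:
SEK 6,766,000.00 × 0.12890 = NZD 872,137.40
NZD 872,137.40 × 0.60552 = EUR 528,096.64
EUR 528,096.64 × 13.233 = SEK 6,988,302.82
Profit = SEK 6,988,302.82 − SEK 6,766,000.00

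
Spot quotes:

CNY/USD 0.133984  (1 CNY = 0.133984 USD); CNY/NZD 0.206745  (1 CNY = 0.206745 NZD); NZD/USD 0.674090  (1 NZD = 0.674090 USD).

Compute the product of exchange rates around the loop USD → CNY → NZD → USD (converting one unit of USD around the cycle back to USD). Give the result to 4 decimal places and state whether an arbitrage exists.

Around USD → CNY → NZD → USD: 1 ÷ 0.133984 × 0.206745 × 0.674090 = 1.040160
Product > 1; profitable direction is USD → CNY → NZD → USD.

1.0402 (arbitrage exists)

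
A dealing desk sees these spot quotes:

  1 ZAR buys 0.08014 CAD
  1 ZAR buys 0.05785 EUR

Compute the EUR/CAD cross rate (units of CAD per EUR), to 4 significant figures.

1 EUR ÷ 0.05785 = 17.2861 ZAR
17.2861 ZAR × 0.08014 = 1.38531 CAD

EUR/CAD = 1.385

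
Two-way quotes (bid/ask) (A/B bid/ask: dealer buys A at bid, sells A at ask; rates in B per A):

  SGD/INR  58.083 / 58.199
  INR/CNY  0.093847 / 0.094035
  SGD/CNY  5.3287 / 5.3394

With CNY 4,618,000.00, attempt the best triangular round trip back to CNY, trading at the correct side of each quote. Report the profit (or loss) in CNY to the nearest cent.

Best loop CNY → SGD → INR → CNY:
CNY 4,618,000.00 ÷ 5.3394 (buy SGD at ask) = SGD 864,891.19
SGD 864,891.19 × 58.083 (sell SGD at bid) = INR 50,235,474.77
INR 50,235,474.77 × 0.093847 (sell INR at bid) = CNY 4,714,448.60

Net profit: CNY 96,448.60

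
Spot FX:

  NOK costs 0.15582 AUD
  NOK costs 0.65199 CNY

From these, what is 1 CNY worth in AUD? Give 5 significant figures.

1 CNY ÷ 0.65199 = 1.53377 NOK
1.53377 NOK × 0.15582 = 0.238991 AUD

CNY/AUD = 0.23899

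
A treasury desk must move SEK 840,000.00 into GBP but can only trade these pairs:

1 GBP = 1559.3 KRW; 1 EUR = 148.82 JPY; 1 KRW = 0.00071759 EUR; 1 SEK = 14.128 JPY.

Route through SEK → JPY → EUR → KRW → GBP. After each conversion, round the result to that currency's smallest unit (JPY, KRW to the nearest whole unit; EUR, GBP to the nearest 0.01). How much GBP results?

SEK 840,000.00 × 14.128 = JPY 11,867,520
JPY 11,867,520 ÷ 148.82 = EUR 79,744.12
EUR 79,744.12 ÷ 0.00071759 = KRW 111,127,691
KRW 111,127,691 ÷ 1559.3 = GBP 71,267.68

GBP 71,267.68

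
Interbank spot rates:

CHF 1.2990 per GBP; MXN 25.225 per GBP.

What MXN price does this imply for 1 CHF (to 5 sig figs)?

1 CHF ÷ 1.2990 = 0.769823 GBP
0.769823 GBP × 25.225 = 19.4188 MXN

CHF/MXN = 19.419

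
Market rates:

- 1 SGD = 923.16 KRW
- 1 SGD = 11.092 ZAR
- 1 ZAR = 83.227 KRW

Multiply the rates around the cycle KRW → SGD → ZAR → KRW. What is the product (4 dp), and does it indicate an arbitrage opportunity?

Around KRW → SGD → ZAR → KRW: 1 ÷ 923.16 × 11.092 × 83.227 = 0.999993
Product ≈ 1 (deviation 0.001%, within rounding noise).

1.0000 (no arbitrage)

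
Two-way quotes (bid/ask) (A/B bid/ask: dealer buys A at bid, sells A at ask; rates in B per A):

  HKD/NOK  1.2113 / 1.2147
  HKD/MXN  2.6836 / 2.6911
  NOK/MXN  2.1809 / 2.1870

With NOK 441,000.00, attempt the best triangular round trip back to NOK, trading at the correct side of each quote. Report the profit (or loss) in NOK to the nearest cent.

Net profit: NOK 4,490.61

Best loop NOK → HKD → MXN → NOK:
NOK 441,000.00 ÷ 1.2147 (buy HKD at ask) = HKD 363,052.61
HKD 363,052.61 × 2.6836 (sell HKD at bid) = MXN 974,287.97
MXN 974,287.97 ÷ 2.1870 (buy NOK at ask) = NOK 445,490.61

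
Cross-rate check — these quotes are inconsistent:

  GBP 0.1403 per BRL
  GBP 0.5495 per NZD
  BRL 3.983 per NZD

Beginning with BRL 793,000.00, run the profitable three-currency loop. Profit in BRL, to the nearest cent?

Profitable loop is BRL → GBP → NZD → BRL:
BRL 793,000.00 × 0.1403 = GBP 111,257.90
GBP 111,257.90 ÷ 0.5495 = NZD 202,471.16
NZD 202,471.16 × 3.983 = BRL 806,442.61
Profit = BRL 806,442.61 − BRL 793,000.00

Profit: BRL 13,442.61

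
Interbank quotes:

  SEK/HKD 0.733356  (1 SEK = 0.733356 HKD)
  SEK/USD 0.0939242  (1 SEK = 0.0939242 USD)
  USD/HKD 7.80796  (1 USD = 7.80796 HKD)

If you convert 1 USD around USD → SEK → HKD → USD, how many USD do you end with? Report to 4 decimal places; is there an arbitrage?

1.0000 (no arbitrage)

Around USD → SEK → HKD → USD: 1 ÷ 0.0939242 × 0.733356 ÷ 7.80796 = 0.999999
Product ≈ 1 (deviation 0.000%, within rounding noise).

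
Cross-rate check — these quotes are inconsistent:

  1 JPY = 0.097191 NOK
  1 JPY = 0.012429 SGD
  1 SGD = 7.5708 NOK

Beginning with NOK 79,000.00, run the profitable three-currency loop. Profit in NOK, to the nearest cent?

Profitable loop is NOK → SGD → JPY → NOK:
NOK 79,000.00 ÷ 7.5708 = SGD 10,434.83
SGD 10,434.83 ÷ 0.012429 = JPY 839,555
JPY 839,555 × 0.097191 = NOK 81,597.19
Profit = NOK 81,597.19 − NOK 79,000.00

Profit: NOK 2,597.19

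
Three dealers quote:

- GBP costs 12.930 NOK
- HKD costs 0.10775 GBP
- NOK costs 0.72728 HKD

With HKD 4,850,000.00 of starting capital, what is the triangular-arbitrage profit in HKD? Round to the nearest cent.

Profitable loop is HKD → GBP → NOK → HKD:
HKD 4,850,000.00 × 0.10775 = GBP 522,587.50
GBP 522,587.50 × 12.930 = NOK 6,757,056.38
NOK 6,757,056.38 × 0.72728 = HKD 4,914,271.96
Profit = HKD 4,914,271.96 − HKD 4,850,000.00

Profit: HKD 64,271.96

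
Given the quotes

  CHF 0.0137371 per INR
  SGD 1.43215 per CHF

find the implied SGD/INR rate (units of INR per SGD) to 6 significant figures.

1 SGD ÷ 1.43215 = 0.698251 CHF
0.698251 CHF ÷ 0.0137371 = 50.8296 INR

SGD/INR = 50.8296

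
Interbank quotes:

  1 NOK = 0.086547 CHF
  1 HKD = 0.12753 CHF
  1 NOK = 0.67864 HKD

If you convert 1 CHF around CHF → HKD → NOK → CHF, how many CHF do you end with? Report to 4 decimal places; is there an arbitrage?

1.0000 (no arbitrage)

Around CHF → HKD → NOK → CHF: 1 ÷ 0.12753 ÷ 0.67864 × 0.086547 = 1.000000
Product ≈ 1 (deviation 0.000%, within rounding noise).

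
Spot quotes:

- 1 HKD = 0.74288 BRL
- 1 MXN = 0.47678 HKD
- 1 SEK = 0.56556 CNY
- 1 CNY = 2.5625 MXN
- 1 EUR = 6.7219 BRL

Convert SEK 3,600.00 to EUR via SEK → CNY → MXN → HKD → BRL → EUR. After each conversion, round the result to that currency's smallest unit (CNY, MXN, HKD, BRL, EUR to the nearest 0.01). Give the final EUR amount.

SEK 3,600.00 × 0.56556 = CNY 2,036.02
CNY 2,036.02 × 2.5625 = MXN 5,217.30
MXN 5,217.30 × 0.47678 = HKD 2,487.50
HKD 2,487.50 × 0.74288 = BRL 1,847.91
BRL 1,847.91 ÷ 6.7219 = EUR 274.91

EUR 274.91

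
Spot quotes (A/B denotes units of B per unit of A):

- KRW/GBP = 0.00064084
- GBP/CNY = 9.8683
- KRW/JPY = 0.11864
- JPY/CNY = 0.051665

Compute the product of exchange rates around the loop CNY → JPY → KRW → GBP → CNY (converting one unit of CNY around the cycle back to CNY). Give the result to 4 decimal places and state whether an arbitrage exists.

Around CNY → JPY → KRW → GBP → CNY: 1 ÷ 0.051665 ÷ 0.11864 × 0.00064084 × 9.8683 = 1.031726
Product > 1; profitable direction is CNY → JPY → KRW → GBP → CNY.

1.0317 (arbitrage exists)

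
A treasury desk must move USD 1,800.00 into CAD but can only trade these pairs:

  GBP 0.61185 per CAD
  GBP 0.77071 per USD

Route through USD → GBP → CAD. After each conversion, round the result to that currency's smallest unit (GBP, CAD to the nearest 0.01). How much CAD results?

CAD 2,267.35

USD 1,800.00 × 0.77071 = GBP 1,387.28
GBP 1,387.28 ÷ 0.61185 = CAD 2,267.35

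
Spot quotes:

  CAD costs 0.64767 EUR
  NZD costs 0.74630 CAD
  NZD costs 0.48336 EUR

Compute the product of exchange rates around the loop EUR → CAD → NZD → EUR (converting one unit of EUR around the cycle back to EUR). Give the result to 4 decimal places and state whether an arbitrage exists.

Around EUR → CAD → NZD → EUR: 1 ÷ 0.64767 ÷ 0.74630 × 0.48336 = 1.000008
Product ≈ 1 (deviation 0.001%, within rounding noise).

1.0000 (no arbitrage)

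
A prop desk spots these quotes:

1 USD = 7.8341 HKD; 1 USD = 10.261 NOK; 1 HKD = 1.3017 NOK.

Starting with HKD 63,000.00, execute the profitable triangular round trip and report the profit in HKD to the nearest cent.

Profitable loop is HKD → USD → NOK → HKD:
HKD 63,000.00 ÷ 7.8341 = USD 8,041.77
USD 8,041.77 × 10.261 = NOK 82,516.56
NOK 82,516.56 ÷ 1.3017 = HKD 63,391.38
Profit = HKD 63,391.38 − HKD 63,000.00

Profit: HKD 391.38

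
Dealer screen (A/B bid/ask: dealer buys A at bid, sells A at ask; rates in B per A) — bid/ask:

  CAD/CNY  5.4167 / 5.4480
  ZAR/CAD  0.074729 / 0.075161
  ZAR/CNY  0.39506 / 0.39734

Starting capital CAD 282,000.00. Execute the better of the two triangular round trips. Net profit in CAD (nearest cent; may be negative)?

Net profit: CAD 5,283.56

Best loop CAD → CNY → ZAR → CAD:
CAD 282,000.00 × 5.4167 (sell CAD at bid) = CNY 1,527,509.40
CNY 1,527,509.40 ÷ 0.39734 (buy ZAR at ask) = ZAR 3,844,338.35
ZAR 3,844,338.35 × 0.074729 (sell ZAR at bid) = CAD 287,283.56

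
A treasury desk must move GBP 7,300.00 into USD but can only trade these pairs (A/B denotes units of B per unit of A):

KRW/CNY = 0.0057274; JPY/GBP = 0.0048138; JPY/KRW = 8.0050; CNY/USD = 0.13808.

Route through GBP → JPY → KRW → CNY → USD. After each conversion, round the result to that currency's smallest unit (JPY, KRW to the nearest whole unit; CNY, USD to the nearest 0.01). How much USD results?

GBP 7,300.00 ÷ 0.0048138 = JPY 1,516,473
JPY 1,516,473 × 8.0050 = KRW 12,139,366
KRW 12,139,366 × 0.0057274 = CNY 69,527.00
CNY 69,527.00 × 0.13808 = USD 9,600.29

USD 9,600.29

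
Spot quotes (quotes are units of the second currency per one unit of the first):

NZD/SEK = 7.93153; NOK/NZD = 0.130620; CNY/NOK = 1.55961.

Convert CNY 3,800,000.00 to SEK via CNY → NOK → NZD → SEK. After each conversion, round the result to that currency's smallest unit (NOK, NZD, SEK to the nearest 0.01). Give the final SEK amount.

CNY 3,800,000.00 × 1.55961 = NOK 5,926,518.00
NOK 5,926,518.00 × 0.130620 = NZD 774,121.78
NZD 774,121.78 × 7.93153 = SEK 6,139,970.12

SEK 6,139,970.12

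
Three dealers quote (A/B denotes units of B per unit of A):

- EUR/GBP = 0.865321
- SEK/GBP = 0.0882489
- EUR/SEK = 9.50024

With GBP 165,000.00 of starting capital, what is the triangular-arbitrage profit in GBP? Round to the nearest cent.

Profitable loop is GBP → SEK → EUR → GBP:
GBP 165,000.00 ÷ 0.0882489 = SEK 1,869,711.69
SEK 1,869,711.69 ÷ 9.50024 = EUR 196,806.78
EUR 196,806.78 × 0.865321 = GBP 170,301.04
Profit = GBP 170,301.04 − GBP 165,000.00

Profit: GBP 5,301.04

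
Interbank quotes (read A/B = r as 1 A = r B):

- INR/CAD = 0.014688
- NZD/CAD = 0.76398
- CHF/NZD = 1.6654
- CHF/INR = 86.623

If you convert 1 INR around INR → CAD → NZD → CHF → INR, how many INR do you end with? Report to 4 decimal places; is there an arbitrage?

Around INR → CAD → NZD → CHF → INR: 1 × 0.014688 ÷ 0.76398 ÷ 1.6654 × 86.623 = 0.999989
Product ≈ 1 (deviation 0.001%, within rounding noise).

1.0000 (no arbitrage)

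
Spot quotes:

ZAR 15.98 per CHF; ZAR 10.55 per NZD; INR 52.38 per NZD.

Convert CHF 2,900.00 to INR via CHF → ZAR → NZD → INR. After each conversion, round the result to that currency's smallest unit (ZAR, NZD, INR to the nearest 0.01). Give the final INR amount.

CHF 2,900.00 × 15.98 = ZAR 46,342.00
ZAR 46,342.00 ÷ 10.55 = NZD 4,392.61
NZD 4,392.61 × 52.38 = INR 230,084.91

INR 230,084.91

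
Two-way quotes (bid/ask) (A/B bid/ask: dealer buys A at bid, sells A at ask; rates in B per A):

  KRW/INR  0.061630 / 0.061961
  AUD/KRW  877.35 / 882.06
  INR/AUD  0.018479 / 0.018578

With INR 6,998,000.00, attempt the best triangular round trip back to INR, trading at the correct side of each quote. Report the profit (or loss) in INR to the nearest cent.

Best loop INR → AUD → KRW → INR:
INR 6,998,000.00 × 0.018479 (sell INR at bid) = AUD 129,316.04
AUD 129,316.04 × 877.35 (sell AUD at bid) = KRW 113,455,429
KRW 113,455,429 × 0.061630 (sell KRW at bid) = INR 6,992,258.12

Net result: INR -5,741.88 (no profitable arbitrage after spreads)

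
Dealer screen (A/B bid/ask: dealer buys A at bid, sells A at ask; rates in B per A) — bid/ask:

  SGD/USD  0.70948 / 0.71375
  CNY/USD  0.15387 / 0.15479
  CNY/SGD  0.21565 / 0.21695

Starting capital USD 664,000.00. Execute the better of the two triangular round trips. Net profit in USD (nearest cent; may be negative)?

Net result: USD -4,194.00 (no profitable arbitrage after spreads)

Best loop USD → SGD → CNY → USD:
USD 664,000.00 ÷ 0.71375 (buy SGD at ask) = SGD 930,297.72
SGD 930,297.72 ÷ 0.21695 (buy CNY at ask) = CNY 4,288,074.32
CNY 4,288,074.32 × 0.15387 (sell CNY at bid) = USD 659,806.00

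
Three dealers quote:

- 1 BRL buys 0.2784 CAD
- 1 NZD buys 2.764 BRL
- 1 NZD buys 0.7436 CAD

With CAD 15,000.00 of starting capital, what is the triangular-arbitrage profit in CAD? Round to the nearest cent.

Profitable loop is CAD → NZD → BRL → CAD:
CAD 15,000.00 ÷ 0.7436 = NZD 20,172.14
NZD 20,172.14 × 2.764 = BRL 55,755.78
BRL 55,755.78 × 0.2784 = CAD 15,522.41
Profit = CAD 15,522.41 − CAD 15,000.00

Profit: CAD 522.41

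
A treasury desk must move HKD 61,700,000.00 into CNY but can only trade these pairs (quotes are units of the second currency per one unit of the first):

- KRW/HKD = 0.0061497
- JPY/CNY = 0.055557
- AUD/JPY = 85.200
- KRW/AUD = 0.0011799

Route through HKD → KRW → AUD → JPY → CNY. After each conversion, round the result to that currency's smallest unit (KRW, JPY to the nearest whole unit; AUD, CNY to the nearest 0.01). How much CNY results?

HKD 61,700,000.00 ÷ 0.0061497 = KRW 10,033,009,740
KRW 10,033,009,740 × 0.0011799 = AUD 11,837,948.19
AUD 11,837,948.19 × 85.200 = JPY 1,008,593,186
JPY 1,008,593,186 × 0.055557 = CNY 56,034,411.63

CNY 56,034,411.63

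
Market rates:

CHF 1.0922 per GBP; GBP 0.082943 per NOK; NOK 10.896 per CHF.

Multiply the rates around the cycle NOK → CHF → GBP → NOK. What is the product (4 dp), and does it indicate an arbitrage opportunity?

Around NOK → CHF → GBP → NOK: 1 ÷ 10.896 ÷ 1.0922 ÷ 0.082943 = 1.013097
Product > 1; profitable direction is NOK → CHF → GBP → NOK.

1.0131 (arbitrage exists)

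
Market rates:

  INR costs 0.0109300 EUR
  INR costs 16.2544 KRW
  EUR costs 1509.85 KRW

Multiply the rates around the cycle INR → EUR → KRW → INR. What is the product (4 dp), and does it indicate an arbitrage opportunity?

Around INR → EUR → KRW → INR: 1 × 0.0109300 × 1509.85 ÷ 16.2544 = 1.015273
Product > 1; profitable direction is INR → EUR → KRW → INR.

1.0153 (arbitrage exists)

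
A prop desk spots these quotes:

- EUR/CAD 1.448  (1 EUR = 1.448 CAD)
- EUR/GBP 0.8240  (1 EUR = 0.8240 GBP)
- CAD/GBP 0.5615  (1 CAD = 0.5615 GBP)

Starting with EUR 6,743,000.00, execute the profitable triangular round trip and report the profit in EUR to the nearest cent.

Profit: EUR 90,796.61

Profitable loop is EUR → GBP → CAD → EUR:
EUR 6,743,000.00 × 0.8240 = GBP 5,556,232.00
GBP 5,556,232.00 ÷ 0.5615 = CAD 9,895,337.49
CAD 9,895,337.49 ÷ 1.448 = EUR 6,833,796.61
Profit = EUR 6,833,796.61 − EUR 6,743,000.00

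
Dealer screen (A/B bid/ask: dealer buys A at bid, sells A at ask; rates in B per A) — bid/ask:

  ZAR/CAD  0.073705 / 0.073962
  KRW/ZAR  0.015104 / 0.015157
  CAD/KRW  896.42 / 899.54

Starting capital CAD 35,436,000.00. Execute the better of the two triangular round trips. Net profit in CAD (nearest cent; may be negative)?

Net result: CAD -73,321.07 (no profitable arbitrage after spreads)

Best loop CAD → KRW → ZAR → CAD:
CAD 35,436,000.00 × 896.42 (sell CAD at bid) = KRW 31,765,539,120
KRW 31,765,539,120 × 0.015104 (sell KRW at bid) = ZAR 479,786,702.87
ZAR 479,786,702.87 × 0.073705 (sell ZAR at bid) = CAD 35,362,678.93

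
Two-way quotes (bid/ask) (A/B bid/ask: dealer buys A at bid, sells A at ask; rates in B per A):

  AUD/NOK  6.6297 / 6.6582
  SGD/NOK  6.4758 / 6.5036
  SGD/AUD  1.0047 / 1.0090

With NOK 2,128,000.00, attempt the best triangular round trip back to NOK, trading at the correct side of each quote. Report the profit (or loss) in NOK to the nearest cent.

Net profit: NOK 51,455.87

Best loop NOK → SGD → AUD → NOK:
NOK 2,128,000.00 ÷ 6.5036 (buy SGD at ask) = SGD 327,203.40
SGD 327,203.40 × 1.0047 (sell SGD at bid) = AUD 328,741.25
AUD 328,741.25 × 6.6297 (sell AUD at bid) = NOK 2,179,455.87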